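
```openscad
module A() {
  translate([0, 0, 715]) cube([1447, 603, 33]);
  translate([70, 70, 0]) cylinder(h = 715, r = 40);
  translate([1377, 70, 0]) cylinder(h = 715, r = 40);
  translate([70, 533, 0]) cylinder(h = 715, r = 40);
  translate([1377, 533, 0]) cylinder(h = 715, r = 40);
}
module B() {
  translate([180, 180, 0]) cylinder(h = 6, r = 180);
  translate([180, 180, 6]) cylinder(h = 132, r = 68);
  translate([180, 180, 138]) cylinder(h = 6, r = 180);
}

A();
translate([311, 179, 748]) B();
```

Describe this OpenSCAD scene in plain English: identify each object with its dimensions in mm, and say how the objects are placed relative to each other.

A is a table: top 1447 mm (x) × 603 mm (y), 33 mm thick, upper face at z = 748 mm, on four round legs of 80 mm diameter, each leg's bounding box inset 30 mm from the nearest pair of top edges, running from z = 0 to the bottom of the top.

B is a spool: two coaxial disc flanges of radius 180 mm and thickness 6 mm, joined by a core cylinder of radius 68 mm and height 132 mm. The lower flange rests on z = 0 and the three cylinders share a vertical axis.

The spool is on top of the table.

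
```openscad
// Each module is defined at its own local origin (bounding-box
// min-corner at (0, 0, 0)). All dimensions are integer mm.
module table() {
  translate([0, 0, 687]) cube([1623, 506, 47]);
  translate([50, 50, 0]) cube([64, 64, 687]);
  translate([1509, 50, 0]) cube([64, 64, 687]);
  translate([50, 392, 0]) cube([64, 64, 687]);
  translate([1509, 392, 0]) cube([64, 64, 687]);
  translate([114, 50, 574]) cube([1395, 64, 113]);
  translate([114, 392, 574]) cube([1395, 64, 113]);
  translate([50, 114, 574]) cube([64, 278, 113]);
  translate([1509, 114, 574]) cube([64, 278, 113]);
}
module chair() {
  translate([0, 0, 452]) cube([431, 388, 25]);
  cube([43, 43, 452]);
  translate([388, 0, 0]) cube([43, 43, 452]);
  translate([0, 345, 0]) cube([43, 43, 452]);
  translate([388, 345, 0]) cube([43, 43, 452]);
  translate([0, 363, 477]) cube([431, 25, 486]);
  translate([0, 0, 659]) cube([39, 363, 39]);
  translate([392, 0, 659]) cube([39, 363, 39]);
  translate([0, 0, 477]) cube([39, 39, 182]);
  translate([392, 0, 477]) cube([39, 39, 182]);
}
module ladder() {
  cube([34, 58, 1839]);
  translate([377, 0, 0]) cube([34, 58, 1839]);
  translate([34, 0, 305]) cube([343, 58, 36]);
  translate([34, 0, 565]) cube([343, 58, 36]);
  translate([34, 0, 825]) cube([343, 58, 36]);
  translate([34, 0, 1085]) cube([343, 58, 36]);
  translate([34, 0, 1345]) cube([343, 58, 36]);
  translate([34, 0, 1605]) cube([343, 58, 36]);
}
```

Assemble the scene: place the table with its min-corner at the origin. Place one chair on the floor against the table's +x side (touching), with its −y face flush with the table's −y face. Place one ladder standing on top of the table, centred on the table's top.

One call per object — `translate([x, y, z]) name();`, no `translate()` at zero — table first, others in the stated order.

table();
translate([1623, 0, 0]) chair();
translate([606, 224, 734]) ladder();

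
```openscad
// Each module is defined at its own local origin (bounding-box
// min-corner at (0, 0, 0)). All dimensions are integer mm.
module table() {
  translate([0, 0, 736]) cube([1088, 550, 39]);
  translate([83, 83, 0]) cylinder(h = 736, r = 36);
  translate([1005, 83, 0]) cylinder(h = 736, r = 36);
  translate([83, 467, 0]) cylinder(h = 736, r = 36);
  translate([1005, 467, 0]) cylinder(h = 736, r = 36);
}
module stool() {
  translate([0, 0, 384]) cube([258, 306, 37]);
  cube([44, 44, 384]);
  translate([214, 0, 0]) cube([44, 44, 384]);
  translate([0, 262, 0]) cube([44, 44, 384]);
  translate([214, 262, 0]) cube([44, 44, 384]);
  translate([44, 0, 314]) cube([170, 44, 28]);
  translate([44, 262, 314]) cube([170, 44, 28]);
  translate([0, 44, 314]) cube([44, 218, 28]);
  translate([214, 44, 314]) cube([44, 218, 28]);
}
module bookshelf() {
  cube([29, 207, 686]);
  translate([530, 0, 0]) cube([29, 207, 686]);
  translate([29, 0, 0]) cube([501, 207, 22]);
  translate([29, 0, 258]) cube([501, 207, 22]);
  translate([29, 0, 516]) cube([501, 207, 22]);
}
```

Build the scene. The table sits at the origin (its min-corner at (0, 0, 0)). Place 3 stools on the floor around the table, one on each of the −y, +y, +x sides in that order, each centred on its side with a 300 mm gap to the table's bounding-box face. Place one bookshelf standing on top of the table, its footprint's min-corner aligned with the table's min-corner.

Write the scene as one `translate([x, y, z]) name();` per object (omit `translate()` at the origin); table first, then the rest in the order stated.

table();
translate([415, -606, 0]) stool();
translate([415, 850, 0]) stool();
translate([1388, 122, 0]) stool();
translate([0, 0, 775]) bookshelf();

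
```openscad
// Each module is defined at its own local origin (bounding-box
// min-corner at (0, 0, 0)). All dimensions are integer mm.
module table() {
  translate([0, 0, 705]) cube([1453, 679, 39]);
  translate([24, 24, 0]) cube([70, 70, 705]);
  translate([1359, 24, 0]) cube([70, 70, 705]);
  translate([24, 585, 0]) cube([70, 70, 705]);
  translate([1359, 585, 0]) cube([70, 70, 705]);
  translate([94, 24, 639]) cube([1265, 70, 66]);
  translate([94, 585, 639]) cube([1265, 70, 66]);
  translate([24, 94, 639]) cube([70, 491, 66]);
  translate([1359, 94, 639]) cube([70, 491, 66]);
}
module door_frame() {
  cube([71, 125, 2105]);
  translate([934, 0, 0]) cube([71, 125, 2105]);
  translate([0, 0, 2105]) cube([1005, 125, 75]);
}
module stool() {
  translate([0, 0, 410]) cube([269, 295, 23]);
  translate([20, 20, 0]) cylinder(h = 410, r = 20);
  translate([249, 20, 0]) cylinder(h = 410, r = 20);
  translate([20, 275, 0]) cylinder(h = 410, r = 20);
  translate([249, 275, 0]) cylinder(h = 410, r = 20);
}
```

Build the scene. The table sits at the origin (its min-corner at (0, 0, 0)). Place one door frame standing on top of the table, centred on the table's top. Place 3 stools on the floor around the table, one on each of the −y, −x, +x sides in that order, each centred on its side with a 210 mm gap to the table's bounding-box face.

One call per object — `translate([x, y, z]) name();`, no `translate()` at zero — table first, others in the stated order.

table();
translate([224, 277, 744]) door_frame();
translate([592, -505, 0]) stool();
translate([-479, 192, 0]) stool();
translate([1663, 192, 0]) stool();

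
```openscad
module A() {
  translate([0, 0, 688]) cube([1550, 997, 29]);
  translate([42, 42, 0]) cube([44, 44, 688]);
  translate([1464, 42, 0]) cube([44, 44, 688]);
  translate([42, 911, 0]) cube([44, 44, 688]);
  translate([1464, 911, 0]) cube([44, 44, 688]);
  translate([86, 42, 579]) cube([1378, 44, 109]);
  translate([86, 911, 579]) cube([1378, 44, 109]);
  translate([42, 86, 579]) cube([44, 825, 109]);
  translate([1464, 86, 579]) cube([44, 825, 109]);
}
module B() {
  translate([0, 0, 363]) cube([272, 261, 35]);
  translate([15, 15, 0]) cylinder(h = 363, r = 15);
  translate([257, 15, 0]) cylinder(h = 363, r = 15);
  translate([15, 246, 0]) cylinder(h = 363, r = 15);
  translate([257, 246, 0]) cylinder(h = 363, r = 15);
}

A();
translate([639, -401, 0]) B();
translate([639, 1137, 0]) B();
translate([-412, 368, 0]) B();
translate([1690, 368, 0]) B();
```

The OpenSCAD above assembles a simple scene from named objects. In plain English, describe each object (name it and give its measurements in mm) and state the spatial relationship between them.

A is a rectangular dining table. The top is 1550×997×29 mm with its upper surface at z = 717 mm. It stands on four 44×44 mm square legs, each inset 42 mm from the nearest pair of top edges, running from the floor to the underside of the top. Four apron rails, 44 mm thick and 109 mm tall, run between adjacent legs with their top edges flush with the underside of the top and their outer faces flush with the legs' outer faces.

B is a four-legged stool. The seat is 272×261 mm, 35 mm thick, top at z = 398 mm. It stands on four round legs, each 30 mm in diameter, from z = 0 to the seat underside, each leg's axis is inset half a diameter from the nearest pair of seat edges (so the leg's bounding box is flush with the corner).

Four stools sit around the table at the −y, +y, −x, +x sides.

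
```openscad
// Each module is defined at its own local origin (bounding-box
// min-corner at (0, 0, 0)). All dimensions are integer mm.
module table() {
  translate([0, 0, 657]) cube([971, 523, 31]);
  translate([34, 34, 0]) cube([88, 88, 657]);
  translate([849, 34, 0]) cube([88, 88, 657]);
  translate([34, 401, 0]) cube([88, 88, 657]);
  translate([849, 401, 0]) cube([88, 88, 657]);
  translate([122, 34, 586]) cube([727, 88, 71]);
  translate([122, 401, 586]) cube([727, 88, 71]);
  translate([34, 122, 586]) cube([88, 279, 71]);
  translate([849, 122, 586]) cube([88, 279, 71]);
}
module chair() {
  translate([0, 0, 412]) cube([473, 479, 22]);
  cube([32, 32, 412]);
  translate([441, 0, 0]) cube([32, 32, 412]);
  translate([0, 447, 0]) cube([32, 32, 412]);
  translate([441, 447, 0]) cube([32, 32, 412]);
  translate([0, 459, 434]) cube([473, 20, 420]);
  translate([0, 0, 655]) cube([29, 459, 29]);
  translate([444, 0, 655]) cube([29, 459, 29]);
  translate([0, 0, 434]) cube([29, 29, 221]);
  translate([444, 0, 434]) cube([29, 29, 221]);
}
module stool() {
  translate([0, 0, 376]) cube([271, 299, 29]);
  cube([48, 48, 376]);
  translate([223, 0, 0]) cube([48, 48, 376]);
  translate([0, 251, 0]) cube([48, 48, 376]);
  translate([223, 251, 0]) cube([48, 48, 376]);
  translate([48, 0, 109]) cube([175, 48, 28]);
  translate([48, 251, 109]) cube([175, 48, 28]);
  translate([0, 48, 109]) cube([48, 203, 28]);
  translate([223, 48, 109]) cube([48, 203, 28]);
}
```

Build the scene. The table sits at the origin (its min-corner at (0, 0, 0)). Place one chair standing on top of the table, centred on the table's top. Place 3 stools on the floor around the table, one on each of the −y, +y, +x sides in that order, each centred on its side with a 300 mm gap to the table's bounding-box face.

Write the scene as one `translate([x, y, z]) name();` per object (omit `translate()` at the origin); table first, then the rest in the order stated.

table();
translate([249, 22, 688]) chair();
translate([350, -599, 0]) stool();
translate([350, 823, 0]) stool();
translate([1271, 112, 0]) stool();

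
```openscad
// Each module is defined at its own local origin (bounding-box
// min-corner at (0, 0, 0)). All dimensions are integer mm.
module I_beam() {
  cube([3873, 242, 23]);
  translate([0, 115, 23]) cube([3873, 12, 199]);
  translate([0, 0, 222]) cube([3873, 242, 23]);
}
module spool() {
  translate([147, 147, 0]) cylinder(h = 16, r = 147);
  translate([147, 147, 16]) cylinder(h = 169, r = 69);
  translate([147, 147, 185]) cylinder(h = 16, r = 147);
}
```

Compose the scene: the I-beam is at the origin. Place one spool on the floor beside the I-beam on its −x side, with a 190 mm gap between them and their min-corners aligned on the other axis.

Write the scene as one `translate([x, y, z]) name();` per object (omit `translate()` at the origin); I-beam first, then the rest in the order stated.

I_beam();
translate([-484, 0, 0]) spool();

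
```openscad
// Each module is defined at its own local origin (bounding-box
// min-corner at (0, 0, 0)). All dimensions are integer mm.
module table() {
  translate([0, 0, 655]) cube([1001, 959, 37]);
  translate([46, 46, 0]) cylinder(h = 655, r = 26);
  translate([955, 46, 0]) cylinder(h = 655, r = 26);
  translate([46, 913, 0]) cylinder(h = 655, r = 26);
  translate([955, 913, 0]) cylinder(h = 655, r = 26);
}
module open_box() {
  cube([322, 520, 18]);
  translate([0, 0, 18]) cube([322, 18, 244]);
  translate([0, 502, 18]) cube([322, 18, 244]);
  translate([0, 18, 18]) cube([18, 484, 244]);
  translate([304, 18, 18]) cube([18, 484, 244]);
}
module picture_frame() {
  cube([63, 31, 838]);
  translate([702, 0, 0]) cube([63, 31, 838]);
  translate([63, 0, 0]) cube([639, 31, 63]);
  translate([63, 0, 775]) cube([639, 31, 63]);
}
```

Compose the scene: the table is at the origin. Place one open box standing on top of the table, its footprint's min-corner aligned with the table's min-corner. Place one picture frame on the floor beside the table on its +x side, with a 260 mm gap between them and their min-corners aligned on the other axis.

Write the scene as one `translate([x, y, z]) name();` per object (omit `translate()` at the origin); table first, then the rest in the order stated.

table();
translate([0, 0, 692]) open_box();
translate([1261, 0, 0]) picture_frame();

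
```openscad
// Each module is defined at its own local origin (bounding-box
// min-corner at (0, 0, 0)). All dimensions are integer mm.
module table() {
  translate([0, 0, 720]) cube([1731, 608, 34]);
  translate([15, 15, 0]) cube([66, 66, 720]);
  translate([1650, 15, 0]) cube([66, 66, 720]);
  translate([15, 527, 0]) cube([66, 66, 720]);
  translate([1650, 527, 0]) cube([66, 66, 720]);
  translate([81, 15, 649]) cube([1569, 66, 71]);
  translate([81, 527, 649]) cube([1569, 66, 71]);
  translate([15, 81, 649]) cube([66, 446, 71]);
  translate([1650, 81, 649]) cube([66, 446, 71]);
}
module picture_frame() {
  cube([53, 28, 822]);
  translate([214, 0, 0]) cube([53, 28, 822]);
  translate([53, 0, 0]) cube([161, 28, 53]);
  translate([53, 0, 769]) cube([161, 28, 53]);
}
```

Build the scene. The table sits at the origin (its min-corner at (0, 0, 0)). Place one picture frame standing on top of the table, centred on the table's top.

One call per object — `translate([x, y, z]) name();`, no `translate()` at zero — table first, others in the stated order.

table();
translate([732, 290, 754]) picture_frame();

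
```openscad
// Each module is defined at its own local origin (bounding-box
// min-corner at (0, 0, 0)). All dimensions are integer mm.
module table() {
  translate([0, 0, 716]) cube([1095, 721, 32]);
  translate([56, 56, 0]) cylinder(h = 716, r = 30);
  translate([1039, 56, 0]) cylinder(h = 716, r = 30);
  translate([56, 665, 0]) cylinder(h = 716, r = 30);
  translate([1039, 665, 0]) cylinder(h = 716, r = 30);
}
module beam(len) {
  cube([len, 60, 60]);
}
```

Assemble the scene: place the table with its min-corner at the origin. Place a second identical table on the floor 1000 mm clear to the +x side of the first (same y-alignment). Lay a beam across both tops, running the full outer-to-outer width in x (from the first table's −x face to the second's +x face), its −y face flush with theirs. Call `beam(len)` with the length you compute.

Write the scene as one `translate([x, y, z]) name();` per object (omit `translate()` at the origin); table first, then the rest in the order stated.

table();
translate([2095, 0, 0]) table();
translate([0, 0, 748]) beam(3190);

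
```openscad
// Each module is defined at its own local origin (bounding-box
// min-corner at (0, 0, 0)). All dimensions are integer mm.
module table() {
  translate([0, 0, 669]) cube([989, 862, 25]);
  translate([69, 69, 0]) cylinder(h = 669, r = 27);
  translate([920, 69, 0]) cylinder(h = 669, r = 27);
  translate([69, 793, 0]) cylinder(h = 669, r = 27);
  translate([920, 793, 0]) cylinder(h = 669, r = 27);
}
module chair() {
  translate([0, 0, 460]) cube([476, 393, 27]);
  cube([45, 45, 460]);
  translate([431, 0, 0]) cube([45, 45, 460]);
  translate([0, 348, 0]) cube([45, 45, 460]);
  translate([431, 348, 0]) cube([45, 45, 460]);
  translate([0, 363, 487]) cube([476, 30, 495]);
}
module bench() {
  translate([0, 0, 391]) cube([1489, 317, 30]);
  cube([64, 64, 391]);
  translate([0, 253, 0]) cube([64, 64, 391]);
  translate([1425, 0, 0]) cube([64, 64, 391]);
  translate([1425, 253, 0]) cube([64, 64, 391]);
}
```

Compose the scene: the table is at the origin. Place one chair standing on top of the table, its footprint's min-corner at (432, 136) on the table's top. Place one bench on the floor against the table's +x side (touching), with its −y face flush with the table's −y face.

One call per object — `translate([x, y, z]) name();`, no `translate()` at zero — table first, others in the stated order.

table();
translate([432, 136, 694]) chair();
translate([989, 0, 0]) bench();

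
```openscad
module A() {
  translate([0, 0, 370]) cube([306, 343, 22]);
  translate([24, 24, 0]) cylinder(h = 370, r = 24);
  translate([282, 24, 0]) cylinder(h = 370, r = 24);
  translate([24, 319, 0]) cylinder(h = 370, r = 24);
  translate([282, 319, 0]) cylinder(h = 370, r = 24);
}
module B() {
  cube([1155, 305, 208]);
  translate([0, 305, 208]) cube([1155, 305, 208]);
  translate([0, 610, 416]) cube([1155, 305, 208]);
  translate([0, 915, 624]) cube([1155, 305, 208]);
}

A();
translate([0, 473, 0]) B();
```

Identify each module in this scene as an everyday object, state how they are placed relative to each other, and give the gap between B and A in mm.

The staircase's nearest face is 130 mm from the stool's +y face.

A is a stool. B is a staircase. The staircase is on the floor beside the stool on its +y side. The gap between the staircase and the stool is 130 mm.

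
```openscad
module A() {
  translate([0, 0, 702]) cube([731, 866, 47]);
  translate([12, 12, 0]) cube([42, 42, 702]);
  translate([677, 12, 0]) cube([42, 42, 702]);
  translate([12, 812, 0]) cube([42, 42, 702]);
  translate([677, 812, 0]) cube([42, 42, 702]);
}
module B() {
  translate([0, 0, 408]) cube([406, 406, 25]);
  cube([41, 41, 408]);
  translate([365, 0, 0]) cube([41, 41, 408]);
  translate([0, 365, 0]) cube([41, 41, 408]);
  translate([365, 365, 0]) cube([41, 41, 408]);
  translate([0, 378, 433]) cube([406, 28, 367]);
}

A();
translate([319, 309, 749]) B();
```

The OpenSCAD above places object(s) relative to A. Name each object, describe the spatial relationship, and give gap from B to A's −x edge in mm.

The chair's min-x is at 319; the table's min-x is 0; gap = 319 mm.

A is a table. B is a chair. The chair is on top of the table. The gap from the chair to the table's −x edge is 319 mm.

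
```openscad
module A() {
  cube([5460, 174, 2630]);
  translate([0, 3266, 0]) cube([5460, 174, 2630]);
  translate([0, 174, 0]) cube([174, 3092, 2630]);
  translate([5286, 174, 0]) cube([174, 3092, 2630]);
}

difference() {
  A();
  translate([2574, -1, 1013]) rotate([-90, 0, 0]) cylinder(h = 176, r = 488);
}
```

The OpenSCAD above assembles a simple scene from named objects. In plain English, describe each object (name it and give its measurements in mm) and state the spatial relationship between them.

A is a box-shaped house frame (walls only): outside footprint 5460×3440 mm, wall height 2630 mm, wall thickness 174 mm. The two y-facing walls run the full x-width; the two x-facing walls fit between the inner faces of the y-facing walls.

The house frame has a circular hole of radius 488 mm through its front wall, centred at (x = 2574, z = 1013).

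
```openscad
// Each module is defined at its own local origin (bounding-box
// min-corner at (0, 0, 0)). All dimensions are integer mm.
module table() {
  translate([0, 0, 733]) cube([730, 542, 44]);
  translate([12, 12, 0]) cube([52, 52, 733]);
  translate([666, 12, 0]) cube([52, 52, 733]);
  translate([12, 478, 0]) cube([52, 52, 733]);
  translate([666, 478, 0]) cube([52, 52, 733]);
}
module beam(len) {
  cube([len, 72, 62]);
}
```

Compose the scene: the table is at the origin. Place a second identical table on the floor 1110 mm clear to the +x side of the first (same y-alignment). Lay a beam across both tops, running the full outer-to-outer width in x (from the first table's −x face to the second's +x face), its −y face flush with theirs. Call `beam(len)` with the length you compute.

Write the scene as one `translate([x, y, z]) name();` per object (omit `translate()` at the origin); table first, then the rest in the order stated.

table();
translate([1840, 0, 0]) table();
translate([0, 0, 777]) beam(2570);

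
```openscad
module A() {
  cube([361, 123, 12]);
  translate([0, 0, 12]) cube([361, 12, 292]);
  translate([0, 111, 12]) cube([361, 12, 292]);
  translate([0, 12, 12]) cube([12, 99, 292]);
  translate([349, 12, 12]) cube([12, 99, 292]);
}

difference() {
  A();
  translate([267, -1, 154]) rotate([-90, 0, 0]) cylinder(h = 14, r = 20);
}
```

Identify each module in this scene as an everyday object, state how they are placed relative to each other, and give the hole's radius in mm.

A is an open box. The open box has a circular hole through its front wall. The hole's radius is 20 mm.

The subtracted cylinder has r = 20 mm.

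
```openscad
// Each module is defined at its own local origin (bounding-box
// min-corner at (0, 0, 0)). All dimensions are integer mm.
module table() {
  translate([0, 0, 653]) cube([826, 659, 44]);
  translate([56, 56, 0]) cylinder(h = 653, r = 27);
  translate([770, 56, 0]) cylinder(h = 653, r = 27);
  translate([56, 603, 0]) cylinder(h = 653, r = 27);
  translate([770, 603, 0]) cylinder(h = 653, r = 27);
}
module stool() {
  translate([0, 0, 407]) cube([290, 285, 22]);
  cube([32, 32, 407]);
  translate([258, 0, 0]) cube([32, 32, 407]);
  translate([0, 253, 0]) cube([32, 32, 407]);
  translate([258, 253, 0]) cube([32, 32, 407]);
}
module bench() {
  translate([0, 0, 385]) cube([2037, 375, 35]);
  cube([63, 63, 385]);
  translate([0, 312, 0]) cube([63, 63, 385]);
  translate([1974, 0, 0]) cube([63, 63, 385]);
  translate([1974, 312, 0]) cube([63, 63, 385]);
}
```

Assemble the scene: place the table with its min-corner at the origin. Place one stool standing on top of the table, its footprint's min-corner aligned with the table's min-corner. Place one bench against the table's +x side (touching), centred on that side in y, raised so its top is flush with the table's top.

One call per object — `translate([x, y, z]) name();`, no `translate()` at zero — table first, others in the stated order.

table();
translate([0, 0, 697]) stool();
translate([826, 142, 277]) bench();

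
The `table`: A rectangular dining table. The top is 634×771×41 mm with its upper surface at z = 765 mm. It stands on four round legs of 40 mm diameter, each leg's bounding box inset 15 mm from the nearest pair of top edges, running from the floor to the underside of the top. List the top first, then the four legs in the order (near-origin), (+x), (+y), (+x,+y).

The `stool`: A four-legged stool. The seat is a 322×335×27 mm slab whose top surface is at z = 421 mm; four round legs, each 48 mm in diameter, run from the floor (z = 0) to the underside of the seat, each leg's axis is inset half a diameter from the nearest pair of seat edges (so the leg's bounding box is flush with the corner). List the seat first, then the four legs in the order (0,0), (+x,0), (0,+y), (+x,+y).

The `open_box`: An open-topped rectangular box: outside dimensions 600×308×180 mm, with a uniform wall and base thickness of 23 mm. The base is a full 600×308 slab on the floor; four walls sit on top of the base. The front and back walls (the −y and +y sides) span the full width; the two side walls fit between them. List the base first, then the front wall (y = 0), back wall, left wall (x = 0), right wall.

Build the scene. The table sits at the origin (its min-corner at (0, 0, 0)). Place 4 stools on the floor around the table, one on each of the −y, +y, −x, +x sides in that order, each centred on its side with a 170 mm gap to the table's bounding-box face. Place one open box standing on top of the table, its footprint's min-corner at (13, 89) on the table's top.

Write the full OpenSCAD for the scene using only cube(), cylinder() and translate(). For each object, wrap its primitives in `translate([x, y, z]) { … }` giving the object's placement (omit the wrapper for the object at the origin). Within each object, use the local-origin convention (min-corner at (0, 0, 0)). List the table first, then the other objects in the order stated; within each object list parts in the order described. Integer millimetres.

translate([0, 0, 724]) cube([634, 771, 41]);
translate([35, 35, 0]) cylinder(h = 724, r = 20);
translate([599, 35, 0]) cylinder(h = 724, r = 20);
translate([35, 736, 0]) cylinder(h = 724, r = 20);
translate([599, 736, 0]) cylinder(h = 724, r = 20);
translate([156, -505, 0]) {
  translate([0, 0, 394]) cube([322, 335, 27]);
  translate([24, 24, 0]) cylinder(h = 394, r = 24);
  translate([298, 24, 0]) cylinder(h = 394, r = 24);
  translate([24, 311, 0]) cylinder(h = 394, r = 24);
  translate([298, 311, 0]) cylinder(h = 394, r = 24);
}
translate([156, 941, 0]) {
  translate([0, 0, 394]) cube([322, 335, 27]);
  translate([24, 24, 0]) cylinder(h = 394, r = 24);
  translate([298, 24, 0]) cylinder(h = 394, r = 24);
  translate([24, 311, 0]) cylinder(h = 394, r = 24);
  translate([298, 311, 0]) cylinder(h = 394, r = 24);
}
translate([-492, 218, 0]) {
  translate([0, 0, 394]) cube([322, 335, 27]);
  translate([24, 24, 0]) cylinder(h = 394, r = 24);
  translate([298, 24, 0]) cylinder(h = 394, r = 24);
  translate([24, 311, 0]) cylinder(h = 394, r = 24);
  translate([298, 311, 0]) cylinder(h = 394, r = 24);
}
translate([804, 218, 0]) {
  translate([0, 0, 394]) cube([322, 335, 27]);
  translate([24, 24, 0]) cylinder(h = 394, r = 24);
  translate([298, 24, 0]) cylinder(h = 394, r = 24);
  translate([24, 311, 0]) cylinder(h = 394, r = 24);
  translate([298, 311, 0]) cylinder(h = 394, r = 24);
}
translate([13, 89, 765]) {
  cube([600, 308, 23]);
  translate([0, 0, 23]) cube([600, 23, 157]);
  translate([0, 285, 23]) cube([600, 23, 157]);
  translate([0, 23, 23]) cube([23, 262, 157]);
  translate([577, 23, 23]) cube([23, 262, 157]);
}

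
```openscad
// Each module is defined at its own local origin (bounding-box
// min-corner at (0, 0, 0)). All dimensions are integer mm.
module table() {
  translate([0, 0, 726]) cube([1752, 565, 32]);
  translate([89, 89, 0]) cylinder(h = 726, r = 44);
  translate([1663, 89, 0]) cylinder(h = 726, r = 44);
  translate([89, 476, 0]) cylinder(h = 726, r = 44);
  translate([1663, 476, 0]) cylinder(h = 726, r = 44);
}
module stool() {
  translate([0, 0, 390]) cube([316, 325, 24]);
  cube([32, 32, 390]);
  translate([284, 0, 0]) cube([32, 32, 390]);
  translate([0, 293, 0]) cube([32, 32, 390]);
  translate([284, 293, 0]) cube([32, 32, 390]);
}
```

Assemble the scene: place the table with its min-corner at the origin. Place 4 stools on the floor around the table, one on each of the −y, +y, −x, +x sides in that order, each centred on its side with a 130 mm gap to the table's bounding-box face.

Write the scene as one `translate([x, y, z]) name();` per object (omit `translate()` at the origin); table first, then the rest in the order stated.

table();
translate([718, -455, 0]) stool();
translate([718, 695, 0]) stool();
translate([-446, 120, 0]) stool();
translate([1882, 120, 0]) stool();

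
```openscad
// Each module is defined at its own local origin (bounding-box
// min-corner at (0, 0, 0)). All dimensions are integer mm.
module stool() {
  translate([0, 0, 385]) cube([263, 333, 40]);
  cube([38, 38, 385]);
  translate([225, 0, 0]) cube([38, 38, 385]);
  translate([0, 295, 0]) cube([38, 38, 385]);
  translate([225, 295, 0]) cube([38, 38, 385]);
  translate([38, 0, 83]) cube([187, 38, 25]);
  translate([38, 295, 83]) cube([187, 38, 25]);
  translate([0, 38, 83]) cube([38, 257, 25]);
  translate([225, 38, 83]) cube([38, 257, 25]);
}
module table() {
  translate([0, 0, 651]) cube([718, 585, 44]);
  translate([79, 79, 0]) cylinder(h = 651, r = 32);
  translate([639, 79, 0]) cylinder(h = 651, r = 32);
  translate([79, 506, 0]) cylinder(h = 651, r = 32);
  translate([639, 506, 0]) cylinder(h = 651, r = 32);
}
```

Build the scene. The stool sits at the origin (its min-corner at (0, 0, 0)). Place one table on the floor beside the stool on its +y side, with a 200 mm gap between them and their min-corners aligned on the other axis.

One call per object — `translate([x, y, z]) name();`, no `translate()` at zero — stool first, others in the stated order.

stool();
translate([0, 533, 0]) table();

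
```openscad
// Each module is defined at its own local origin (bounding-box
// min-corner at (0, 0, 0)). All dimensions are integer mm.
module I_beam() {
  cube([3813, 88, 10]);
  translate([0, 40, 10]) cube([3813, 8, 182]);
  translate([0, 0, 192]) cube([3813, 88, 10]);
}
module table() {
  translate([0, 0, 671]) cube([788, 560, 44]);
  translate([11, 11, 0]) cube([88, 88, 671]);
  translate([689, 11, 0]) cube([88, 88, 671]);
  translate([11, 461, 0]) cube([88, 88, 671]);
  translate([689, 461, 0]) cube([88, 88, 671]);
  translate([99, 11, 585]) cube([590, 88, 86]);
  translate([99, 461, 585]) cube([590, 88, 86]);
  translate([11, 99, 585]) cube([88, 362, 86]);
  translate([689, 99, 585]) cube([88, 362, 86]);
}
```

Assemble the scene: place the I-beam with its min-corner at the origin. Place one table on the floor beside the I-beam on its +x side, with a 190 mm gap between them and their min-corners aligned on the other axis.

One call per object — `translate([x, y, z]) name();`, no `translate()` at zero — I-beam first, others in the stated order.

I_beam();
translate([4003, 0, 0]) table();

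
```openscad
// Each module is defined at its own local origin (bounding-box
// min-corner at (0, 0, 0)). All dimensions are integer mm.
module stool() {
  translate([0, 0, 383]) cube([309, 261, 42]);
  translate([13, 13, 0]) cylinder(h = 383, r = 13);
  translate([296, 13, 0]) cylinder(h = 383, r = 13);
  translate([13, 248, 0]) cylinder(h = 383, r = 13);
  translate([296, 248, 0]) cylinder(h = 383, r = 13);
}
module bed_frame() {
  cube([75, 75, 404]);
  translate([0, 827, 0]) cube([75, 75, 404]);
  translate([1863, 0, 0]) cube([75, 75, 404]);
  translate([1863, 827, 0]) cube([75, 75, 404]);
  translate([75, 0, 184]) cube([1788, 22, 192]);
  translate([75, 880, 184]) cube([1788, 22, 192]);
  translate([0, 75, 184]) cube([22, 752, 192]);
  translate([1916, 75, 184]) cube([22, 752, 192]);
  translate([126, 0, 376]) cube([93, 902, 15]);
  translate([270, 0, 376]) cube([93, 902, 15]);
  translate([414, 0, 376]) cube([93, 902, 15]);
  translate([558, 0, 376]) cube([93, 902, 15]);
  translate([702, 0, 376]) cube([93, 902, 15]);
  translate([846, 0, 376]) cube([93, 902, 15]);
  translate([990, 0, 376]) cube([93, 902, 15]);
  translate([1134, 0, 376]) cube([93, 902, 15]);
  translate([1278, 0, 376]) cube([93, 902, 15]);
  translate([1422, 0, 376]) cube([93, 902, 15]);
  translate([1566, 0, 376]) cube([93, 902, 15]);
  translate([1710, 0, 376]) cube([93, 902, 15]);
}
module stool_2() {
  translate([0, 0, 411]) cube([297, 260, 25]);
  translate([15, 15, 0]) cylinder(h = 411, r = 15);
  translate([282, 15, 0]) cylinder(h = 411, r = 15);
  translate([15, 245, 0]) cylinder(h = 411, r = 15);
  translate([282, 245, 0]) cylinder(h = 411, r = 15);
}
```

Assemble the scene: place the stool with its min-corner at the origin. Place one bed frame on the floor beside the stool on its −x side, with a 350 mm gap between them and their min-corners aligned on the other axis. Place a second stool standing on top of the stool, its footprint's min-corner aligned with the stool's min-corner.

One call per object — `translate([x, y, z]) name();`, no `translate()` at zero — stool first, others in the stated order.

stool();
translate([-2288, 0, 0]) bed_frame();
translate([0, 0, 425]) stool_2();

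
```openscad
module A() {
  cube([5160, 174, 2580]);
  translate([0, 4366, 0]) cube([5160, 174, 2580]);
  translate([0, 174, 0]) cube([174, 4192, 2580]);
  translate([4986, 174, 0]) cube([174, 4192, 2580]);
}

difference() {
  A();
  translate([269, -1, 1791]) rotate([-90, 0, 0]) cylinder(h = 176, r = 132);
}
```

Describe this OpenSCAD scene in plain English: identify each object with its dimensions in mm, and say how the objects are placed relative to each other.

A is a box-shaped house frame (walls only): outside footprint 5160×4540 mm, wall height 2580 mm, wall thickness 174 mm. The two y-facing walls run the full x-width; the two x-facing walls fit between the inner faces of the y-facing walls.

The house frame has a circular hole of radius 132 mm through its front wall, centred at (x = 269, z = 1791).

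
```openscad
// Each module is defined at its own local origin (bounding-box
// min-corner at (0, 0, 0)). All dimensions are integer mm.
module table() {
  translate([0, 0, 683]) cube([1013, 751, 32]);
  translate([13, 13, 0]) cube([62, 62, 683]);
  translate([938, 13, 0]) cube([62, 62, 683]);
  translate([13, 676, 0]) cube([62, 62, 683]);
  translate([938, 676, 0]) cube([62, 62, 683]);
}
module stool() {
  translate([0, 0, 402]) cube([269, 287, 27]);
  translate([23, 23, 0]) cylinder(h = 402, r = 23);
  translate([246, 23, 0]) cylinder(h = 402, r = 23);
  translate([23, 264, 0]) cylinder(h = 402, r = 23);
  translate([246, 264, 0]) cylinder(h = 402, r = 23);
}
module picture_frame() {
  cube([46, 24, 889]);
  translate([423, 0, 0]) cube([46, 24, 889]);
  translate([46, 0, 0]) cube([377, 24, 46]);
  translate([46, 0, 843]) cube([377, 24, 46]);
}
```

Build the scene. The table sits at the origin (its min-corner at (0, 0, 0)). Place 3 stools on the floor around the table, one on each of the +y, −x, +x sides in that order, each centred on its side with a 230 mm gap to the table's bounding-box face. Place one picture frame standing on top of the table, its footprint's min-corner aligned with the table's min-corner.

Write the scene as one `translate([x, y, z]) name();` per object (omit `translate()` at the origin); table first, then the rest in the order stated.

table();
translate([372, 981, 0]) stool();
translate([-499, 232, 0]) stool();
translate([1243, 232, 0]) stool();
translate([0, 0, 715]) picture_frame();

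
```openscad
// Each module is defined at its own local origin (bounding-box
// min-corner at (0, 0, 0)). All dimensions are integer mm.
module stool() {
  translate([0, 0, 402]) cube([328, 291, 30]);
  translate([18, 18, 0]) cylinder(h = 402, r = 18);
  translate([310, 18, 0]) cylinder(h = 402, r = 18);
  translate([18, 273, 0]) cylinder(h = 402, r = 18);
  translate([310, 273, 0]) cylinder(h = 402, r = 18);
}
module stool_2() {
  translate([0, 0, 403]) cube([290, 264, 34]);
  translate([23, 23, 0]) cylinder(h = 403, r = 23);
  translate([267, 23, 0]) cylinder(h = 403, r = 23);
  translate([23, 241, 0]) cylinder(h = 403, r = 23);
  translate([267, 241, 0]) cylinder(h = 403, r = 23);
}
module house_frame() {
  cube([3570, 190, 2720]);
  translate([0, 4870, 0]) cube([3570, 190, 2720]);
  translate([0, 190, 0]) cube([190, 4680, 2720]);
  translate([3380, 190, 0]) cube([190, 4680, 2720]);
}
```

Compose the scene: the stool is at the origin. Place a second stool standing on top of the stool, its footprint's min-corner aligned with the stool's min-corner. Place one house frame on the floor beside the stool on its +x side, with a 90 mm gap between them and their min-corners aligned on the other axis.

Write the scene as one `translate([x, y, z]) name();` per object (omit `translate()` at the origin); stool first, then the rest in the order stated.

stool();
translate([0, 0, 432]) stool_2();
translate([418, 0, 0]) house_frame();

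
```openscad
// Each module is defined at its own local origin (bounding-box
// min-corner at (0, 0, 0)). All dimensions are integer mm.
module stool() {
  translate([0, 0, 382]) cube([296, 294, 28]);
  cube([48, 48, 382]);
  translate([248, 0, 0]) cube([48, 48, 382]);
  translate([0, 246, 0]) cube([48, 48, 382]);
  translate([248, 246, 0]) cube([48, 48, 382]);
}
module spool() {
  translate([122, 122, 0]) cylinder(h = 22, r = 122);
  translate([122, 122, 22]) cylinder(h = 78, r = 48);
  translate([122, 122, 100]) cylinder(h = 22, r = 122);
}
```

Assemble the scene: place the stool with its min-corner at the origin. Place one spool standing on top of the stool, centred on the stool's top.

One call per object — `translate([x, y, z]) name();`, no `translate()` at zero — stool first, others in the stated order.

stool();
translate([26, 25, 410]) spool();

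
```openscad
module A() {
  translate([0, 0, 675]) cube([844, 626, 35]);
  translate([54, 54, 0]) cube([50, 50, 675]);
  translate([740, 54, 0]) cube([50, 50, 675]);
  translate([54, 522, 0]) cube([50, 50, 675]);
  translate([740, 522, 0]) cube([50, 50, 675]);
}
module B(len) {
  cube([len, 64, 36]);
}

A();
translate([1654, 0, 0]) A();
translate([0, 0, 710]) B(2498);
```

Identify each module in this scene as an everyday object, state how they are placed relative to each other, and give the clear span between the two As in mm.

Second table starts at x = 1654; first ends at x = 844; clear span = 1654 − 844 = 810 mm.

A is a table. B is a beam. A beam spans the tops of two tables. The clear span between the two tables is 810 mm.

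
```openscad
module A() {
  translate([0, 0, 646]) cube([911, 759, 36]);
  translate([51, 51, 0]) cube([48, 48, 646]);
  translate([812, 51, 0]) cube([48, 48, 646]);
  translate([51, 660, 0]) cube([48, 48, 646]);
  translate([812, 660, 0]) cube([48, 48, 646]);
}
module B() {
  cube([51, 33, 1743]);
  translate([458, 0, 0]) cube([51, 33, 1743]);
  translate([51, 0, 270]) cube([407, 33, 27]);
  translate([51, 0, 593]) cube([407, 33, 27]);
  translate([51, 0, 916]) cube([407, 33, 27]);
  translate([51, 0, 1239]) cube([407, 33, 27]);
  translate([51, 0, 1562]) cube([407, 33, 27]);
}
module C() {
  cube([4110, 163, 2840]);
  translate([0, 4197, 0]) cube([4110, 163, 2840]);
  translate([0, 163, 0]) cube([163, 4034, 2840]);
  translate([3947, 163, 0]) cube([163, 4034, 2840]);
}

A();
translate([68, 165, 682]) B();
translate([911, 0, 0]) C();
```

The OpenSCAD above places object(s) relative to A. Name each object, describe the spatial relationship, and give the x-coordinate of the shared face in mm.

A is a table. B is a ladder. C is a house frame. The ladder is on top of the table. The house frame is against the table's +x side, with their −y faces flush. The x-coordinate of the shared face is 911 mm.

The table's +x face and the house frame's −x face are both at x = 911 mm.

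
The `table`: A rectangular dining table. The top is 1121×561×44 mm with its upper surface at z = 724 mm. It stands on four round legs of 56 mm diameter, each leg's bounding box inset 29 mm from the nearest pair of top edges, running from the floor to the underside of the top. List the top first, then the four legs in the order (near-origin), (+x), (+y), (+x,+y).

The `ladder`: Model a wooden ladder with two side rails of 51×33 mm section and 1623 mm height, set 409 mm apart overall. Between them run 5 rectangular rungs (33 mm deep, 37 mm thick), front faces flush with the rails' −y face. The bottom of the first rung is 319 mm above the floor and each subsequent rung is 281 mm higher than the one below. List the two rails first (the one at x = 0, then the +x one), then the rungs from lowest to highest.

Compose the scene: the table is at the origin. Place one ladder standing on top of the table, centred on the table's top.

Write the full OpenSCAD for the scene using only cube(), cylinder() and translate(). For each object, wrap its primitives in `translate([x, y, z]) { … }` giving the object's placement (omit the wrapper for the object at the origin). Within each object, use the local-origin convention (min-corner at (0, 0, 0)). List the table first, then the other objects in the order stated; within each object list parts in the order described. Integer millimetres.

translate([0, 0, 680]) cube([1121, 561, 44]);
translate([57, 57, 0]) cylinder(h = 680, r = 28);
translate([1064, 57, 0]) cylinder(h = 680, r = 28);
translate([57, 504, 0]) cylinder(h = 680, r = 28);
translate([1064, 504, 0]) cylinder(h = 680, r = 28);
translate([356, 264, 724]) {
  cube([51, 33, 1623]);
  translate([358, 0, 0]) cube([51, 33, 1623]);
  translate([51, 0, 319]) cube([307, 33, 37]);
  translate([51, 0, 600]) cube([307, 33, 37]);
  translate([51, 0, 881]) cube([307, 33, 37]);
  translate([51, 0, 1162]) cube([307, 33, 37]);
  translate([51, 0, 1443]) cube([307, 33, 37]);
}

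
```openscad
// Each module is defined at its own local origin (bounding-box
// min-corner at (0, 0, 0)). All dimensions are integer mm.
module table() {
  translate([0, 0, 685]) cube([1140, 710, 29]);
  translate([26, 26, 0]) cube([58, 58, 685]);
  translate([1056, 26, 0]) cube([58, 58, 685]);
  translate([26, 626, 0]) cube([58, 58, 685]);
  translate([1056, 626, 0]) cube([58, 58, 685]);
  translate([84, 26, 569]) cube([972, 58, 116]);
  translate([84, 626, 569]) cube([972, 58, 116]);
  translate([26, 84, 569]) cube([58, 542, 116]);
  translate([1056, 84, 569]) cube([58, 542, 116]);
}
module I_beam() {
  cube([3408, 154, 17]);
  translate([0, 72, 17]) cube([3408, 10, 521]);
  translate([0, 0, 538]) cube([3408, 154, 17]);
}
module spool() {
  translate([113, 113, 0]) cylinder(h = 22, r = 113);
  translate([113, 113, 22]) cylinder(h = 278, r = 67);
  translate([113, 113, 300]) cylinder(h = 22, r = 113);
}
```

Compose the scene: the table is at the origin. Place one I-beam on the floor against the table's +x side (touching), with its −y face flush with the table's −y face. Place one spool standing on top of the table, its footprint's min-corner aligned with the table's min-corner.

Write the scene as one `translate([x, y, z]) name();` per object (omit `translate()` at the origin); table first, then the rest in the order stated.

table();
translate([1140, 0, 0]) I_beam();
translate([0, 0, 714]) spool();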